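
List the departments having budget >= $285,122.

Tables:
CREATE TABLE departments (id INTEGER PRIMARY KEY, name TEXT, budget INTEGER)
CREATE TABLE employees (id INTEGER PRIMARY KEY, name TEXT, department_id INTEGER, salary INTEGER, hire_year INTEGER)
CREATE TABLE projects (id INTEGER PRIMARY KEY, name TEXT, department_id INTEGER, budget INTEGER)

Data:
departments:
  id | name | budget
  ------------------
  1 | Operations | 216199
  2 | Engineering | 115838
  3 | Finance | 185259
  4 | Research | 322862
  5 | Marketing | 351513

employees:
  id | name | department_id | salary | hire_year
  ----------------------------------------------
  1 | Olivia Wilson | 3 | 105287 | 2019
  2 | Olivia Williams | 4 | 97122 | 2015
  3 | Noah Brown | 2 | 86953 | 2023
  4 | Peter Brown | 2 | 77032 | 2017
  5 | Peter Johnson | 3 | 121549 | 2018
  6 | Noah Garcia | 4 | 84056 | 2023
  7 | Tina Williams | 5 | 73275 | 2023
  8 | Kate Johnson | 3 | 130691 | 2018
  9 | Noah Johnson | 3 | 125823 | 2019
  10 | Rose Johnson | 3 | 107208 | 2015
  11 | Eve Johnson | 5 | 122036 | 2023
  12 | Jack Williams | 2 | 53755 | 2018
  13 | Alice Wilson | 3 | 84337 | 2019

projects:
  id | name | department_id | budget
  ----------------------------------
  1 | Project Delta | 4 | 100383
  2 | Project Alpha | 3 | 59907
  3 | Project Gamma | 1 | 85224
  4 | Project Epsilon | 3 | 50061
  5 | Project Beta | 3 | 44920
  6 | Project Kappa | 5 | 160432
SELECT name, budget FROM departments WHERE budget >= 285122

Execution result:
name | budget
Research | 322862
Marketing | 351513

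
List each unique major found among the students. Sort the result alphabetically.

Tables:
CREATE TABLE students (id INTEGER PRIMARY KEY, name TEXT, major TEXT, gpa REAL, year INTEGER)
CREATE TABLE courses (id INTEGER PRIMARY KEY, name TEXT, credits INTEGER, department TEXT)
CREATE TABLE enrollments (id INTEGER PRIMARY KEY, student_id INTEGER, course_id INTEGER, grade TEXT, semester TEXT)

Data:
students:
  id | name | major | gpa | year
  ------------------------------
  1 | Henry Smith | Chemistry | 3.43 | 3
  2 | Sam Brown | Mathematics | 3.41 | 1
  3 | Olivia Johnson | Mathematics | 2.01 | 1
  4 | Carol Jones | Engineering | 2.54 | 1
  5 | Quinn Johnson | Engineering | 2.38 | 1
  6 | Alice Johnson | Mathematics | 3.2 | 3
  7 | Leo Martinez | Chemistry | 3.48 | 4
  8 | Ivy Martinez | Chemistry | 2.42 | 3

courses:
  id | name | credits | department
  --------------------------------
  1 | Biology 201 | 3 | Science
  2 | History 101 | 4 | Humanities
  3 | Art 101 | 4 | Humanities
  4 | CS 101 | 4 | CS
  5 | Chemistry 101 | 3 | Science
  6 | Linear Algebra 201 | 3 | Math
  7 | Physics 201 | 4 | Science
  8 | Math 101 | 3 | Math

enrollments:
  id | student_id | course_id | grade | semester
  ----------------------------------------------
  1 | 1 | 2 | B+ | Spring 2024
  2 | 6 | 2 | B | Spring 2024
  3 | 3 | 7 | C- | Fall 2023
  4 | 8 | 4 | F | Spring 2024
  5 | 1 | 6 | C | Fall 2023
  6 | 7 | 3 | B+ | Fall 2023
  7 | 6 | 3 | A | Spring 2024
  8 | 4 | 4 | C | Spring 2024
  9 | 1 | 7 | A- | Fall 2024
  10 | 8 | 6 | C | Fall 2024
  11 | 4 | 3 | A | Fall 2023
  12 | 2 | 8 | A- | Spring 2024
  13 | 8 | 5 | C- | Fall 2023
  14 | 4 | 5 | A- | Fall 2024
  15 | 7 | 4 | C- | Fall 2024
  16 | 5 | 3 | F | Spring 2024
SELECT DISTINCT major FROM students ORDER BY major

Execution result:
major
Chemistry
Engineering
Mathematics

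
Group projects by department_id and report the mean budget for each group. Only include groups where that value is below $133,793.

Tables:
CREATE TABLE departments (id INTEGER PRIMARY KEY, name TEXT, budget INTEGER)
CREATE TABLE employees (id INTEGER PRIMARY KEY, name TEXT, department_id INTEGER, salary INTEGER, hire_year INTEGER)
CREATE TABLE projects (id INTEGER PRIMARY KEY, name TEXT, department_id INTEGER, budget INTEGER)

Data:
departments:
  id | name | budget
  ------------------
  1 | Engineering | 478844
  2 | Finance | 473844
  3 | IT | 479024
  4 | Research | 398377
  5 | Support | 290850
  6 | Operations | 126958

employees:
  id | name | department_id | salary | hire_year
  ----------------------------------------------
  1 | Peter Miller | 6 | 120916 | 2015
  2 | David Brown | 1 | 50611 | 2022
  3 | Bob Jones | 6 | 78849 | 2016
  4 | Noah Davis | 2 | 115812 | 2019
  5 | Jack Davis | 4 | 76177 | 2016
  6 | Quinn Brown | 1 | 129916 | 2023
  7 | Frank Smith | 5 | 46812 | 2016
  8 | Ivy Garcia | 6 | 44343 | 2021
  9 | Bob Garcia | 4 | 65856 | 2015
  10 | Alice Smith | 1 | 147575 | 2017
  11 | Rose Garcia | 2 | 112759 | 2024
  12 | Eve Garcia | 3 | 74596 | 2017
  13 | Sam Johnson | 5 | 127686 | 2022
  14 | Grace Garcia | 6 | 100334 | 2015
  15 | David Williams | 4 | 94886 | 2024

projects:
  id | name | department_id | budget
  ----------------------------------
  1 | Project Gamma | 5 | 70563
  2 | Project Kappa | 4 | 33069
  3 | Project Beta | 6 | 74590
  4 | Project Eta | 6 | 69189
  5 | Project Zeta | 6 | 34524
SELECT department_id, AVG(budget) AS avg_budget FROM projects GROUP BY department_id HAVING AVG(budget) < 133793

Execution result:
department_id | avg_budget
4 | 33069.00
5 | 70563.00
6 | 59434.33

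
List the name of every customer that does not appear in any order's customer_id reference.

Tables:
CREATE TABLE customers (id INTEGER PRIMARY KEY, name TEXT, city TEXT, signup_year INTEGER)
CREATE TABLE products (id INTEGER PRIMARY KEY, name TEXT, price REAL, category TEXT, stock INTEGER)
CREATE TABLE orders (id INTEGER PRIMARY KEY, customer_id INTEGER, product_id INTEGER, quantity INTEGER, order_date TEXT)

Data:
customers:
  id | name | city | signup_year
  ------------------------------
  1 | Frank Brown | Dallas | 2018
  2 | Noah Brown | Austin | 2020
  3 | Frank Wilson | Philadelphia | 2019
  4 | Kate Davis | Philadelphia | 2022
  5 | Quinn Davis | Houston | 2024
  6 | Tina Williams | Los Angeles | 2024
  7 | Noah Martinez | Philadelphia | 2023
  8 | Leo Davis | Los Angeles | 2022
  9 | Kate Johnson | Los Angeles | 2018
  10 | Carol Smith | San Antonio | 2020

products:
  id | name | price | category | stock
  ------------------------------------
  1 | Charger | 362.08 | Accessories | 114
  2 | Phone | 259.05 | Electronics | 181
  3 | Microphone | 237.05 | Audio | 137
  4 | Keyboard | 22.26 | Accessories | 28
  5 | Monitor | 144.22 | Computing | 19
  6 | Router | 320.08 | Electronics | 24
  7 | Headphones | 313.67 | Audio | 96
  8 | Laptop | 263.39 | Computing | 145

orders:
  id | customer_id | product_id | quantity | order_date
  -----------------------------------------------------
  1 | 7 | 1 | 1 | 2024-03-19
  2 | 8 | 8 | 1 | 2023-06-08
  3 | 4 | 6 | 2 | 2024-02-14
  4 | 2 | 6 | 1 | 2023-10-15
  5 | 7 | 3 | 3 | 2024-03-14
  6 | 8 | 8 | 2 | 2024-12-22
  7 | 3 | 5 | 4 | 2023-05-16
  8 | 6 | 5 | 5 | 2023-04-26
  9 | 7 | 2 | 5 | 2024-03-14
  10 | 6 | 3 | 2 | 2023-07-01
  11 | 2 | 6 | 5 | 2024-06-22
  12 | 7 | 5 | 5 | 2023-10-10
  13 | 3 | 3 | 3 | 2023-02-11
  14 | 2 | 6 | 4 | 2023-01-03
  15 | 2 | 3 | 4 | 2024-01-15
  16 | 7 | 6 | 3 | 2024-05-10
SELECT p.name FROM customers p LEFT JOIN orders c ON c.customer_id = p.id WHERE c.id IS NULL

Execution result:
name
Frank Brown
Quinn Davis
Kate Johnson
Carol Smith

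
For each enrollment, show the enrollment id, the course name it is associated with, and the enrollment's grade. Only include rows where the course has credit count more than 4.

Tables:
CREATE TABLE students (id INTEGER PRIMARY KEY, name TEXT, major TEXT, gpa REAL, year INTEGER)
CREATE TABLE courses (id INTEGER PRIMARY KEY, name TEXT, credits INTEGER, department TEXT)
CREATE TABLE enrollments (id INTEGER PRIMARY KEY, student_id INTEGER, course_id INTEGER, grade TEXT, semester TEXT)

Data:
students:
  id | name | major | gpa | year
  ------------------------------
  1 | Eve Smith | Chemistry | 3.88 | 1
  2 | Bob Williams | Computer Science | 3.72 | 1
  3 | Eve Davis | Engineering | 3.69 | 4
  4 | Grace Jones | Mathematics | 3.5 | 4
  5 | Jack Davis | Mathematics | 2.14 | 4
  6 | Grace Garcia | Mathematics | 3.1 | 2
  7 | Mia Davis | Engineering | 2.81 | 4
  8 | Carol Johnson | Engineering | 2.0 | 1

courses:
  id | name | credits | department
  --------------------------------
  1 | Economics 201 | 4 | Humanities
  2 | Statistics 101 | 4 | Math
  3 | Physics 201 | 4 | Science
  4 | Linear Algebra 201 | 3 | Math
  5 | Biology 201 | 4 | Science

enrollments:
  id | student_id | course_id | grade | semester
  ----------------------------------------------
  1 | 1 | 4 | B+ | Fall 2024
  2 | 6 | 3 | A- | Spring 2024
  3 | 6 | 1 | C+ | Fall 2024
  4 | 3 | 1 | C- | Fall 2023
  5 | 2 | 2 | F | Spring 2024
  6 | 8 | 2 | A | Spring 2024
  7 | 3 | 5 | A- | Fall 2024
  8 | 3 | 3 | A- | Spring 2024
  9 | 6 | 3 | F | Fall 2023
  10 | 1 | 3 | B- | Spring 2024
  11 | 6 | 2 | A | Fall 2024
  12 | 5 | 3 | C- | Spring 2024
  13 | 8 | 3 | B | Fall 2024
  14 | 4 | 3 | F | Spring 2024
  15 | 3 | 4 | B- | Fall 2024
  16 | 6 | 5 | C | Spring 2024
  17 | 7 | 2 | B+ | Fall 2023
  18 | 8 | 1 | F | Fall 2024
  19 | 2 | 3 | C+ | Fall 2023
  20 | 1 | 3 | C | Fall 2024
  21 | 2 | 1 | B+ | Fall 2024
SELECT c.id, p.name AS course, c.grade FROM enrollments c JOIN courses p ON c.course_id = p.id WHERE p.credits > 4

Execution result:
(no rows)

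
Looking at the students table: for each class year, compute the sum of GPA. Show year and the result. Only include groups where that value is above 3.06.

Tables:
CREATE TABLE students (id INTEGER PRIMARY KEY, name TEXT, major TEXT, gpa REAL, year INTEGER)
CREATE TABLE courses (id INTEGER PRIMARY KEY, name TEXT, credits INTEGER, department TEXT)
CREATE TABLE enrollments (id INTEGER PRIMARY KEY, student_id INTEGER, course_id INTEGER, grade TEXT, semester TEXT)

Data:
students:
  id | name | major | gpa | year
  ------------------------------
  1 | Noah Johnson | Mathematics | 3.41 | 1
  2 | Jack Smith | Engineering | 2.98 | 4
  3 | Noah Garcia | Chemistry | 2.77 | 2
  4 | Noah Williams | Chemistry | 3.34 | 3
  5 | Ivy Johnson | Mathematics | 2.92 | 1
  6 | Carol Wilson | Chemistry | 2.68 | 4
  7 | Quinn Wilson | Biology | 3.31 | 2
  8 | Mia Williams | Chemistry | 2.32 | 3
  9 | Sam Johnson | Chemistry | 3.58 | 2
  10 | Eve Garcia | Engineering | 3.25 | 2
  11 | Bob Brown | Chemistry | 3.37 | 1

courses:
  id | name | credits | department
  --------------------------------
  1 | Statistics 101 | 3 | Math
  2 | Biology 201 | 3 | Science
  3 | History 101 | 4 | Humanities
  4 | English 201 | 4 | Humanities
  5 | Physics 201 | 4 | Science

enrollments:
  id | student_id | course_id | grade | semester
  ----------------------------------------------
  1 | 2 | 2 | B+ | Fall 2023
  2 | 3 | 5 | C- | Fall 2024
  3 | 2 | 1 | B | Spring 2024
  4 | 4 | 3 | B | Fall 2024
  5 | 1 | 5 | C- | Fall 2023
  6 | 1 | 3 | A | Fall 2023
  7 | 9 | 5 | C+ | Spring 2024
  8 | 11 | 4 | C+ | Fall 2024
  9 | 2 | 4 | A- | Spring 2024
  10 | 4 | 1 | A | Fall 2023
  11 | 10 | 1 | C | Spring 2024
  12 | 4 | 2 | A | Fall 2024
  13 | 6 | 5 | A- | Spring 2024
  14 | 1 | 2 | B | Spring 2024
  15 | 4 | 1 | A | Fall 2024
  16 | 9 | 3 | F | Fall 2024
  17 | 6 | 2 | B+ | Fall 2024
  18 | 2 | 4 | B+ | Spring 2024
SELECT year, SUM(gpa) AS sum_gpa FROM students GROUP BY year HAVING SUM(gpa) > 3.06

Execution result:
year | sum_gpa
1 | 9.70
2 | 12.91
3 | 5.66
4 | 5.66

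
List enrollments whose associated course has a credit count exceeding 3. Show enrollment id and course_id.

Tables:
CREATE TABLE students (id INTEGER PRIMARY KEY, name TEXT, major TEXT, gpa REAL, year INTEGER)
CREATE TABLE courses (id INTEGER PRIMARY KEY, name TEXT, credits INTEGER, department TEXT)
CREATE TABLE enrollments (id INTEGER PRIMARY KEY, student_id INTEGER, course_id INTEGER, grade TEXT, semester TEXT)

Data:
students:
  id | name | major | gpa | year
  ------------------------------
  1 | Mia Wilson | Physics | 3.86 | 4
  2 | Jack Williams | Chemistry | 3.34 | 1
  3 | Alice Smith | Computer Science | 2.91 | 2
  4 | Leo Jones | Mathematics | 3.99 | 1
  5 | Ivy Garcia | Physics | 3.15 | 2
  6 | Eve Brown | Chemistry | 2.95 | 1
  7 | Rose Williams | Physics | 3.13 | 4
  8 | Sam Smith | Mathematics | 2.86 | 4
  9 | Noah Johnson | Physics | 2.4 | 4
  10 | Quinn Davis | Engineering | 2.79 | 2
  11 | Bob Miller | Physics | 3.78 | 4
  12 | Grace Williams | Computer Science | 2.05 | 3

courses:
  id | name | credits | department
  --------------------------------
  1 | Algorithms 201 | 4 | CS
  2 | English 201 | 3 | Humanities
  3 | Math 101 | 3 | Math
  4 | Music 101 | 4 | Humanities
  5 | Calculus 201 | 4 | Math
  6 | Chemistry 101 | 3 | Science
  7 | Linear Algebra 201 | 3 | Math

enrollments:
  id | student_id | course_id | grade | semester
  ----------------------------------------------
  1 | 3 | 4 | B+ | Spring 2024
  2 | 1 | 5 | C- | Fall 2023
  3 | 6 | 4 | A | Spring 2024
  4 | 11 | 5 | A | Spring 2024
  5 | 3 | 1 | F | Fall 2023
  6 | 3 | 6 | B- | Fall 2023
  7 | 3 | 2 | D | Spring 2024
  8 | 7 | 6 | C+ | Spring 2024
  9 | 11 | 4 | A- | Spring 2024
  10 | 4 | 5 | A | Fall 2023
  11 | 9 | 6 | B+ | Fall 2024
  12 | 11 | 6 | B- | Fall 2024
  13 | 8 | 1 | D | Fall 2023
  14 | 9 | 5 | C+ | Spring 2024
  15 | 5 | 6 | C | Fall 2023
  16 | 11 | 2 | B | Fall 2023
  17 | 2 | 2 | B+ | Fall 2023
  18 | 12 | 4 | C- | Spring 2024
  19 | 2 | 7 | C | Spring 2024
SELECT id, course_id FROM enrollments WHERE course_id IN (SELECT id FROM courses WHERE credits > 3)

Execution result:
id | course_id
1 | 4
2 | 5
3 | 4
4 | 5
5 | 1
9 | 4
10 | 5
13 | 1
14 | 5
18 | 4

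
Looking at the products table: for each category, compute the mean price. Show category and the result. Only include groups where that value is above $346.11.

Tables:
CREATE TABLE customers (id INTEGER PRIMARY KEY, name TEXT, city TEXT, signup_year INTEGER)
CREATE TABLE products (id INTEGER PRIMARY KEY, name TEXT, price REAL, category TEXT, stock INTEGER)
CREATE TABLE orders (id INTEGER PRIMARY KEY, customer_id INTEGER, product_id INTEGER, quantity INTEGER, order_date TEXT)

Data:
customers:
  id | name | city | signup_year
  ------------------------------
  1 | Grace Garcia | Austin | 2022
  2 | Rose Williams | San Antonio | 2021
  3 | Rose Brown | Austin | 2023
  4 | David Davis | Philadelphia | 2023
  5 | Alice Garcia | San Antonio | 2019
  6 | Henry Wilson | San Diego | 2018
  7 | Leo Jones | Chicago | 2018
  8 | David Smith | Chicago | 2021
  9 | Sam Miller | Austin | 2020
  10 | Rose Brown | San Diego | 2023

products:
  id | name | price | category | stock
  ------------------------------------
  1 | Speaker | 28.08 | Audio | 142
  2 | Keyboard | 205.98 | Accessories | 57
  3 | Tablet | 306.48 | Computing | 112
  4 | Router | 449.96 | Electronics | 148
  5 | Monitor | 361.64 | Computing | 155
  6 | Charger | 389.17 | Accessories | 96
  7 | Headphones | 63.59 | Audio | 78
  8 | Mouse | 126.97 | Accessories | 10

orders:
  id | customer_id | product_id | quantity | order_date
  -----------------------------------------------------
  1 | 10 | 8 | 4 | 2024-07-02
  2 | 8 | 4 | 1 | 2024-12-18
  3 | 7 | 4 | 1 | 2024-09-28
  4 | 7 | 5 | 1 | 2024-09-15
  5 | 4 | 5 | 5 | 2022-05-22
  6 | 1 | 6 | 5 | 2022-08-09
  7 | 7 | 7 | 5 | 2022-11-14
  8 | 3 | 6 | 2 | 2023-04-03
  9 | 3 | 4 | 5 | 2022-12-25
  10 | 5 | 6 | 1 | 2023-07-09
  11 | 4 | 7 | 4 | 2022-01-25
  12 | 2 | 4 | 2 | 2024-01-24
SELECT category, AVG(price) AS avg_price FROM products GROUP BY category HAVING AVG(price) > 346.11

Execution result:
category | avg_price
Electronics | 449.96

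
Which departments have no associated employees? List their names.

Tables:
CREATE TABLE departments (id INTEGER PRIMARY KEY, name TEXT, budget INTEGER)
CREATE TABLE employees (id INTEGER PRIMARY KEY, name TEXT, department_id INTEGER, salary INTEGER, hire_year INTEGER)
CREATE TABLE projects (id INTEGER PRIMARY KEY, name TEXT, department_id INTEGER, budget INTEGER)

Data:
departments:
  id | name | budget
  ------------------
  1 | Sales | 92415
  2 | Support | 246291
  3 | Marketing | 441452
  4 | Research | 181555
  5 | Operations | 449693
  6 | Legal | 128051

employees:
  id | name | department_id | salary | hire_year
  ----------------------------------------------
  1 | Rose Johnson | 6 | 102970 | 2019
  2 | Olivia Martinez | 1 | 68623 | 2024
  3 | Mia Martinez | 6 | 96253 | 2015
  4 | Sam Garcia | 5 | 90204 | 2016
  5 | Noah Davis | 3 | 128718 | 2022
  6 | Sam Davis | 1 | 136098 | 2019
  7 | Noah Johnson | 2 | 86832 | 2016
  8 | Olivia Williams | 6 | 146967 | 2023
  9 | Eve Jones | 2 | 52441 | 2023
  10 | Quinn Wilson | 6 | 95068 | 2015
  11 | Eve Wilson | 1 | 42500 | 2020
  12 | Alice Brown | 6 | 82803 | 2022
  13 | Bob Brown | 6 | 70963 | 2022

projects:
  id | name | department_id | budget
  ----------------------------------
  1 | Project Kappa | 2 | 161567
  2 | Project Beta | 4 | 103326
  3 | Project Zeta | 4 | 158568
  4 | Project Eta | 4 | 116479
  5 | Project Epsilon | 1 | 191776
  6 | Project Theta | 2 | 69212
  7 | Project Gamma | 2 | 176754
SELECT p.name FROM departments p LEFT JOIN employees c ON c.department_id = p.id WHERE c.id IS NULL

Execution result:
Research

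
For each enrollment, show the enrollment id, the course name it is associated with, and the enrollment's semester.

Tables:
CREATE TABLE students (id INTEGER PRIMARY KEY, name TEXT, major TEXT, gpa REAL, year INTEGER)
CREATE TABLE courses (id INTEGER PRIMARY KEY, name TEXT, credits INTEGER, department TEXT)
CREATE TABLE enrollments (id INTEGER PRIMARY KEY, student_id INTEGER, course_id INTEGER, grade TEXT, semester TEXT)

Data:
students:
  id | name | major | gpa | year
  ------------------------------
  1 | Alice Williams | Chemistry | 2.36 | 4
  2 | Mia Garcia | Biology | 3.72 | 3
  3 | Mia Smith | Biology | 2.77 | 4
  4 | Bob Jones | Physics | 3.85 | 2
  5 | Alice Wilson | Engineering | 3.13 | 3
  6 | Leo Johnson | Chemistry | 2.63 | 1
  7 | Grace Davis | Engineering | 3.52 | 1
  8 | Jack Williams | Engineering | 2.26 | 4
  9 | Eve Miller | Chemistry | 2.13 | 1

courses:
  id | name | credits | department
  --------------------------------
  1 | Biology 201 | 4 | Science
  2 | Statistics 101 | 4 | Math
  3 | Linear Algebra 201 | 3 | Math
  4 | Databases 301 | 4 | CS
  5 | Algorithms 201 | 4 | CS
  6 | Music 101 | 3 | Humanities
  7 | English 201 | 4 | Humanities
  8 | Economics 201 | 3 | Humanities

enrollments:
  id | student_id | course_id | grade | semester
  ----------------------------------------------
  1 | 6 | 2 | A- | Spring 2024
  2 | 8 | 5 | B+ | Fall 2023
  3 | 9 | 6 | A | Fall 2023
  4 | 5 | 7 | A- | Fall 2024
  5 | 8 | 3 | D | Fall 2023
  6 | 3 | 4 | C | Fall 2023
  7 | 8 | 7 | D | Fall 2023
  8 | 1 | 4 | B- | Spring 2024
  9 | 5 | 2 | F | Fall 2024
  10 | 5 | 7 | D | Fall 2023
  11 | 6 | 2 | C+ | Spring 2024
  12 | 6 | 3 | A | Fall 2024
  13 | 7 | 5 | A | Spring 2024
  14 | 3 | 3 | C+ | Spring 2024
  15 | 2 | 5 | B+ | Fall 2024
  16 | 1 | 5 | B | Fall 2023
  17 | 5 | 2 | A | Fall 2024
SELECT c.id, p.name AS course, c.semester FROM enrollments c JOIN courses p ON c.course_id = p.id

Execution result:
id | course | semester
1 | Statistics 101 | Spring 2024
2 | Algorithms 201 | Fall 2023
3 | Music 101 | Fall 2023
4 | English 201 | Fall 2024
5 | Linear Algebra 201 | Fall 2023
6 | Databases 301 | Fall 2023
7 | English 201 | Fall 2023
8 | Databases 301 | Spring 2024
9 | Statistics 101 | Fall 2024
10 | English 201 | Fall 2023
11 | Statistics 101 | Spring 2024
12 | Linear Algebra 201 | Fall 2024
13 | Algorithms 201 | Spring 2024
14 | Linear Algebra 201 | Spring 2024
15 | Algorithms 201 | Fall 2024
16 | Algorithms 201 | Fall 2023
17 | Statistics 101 | Fall 2024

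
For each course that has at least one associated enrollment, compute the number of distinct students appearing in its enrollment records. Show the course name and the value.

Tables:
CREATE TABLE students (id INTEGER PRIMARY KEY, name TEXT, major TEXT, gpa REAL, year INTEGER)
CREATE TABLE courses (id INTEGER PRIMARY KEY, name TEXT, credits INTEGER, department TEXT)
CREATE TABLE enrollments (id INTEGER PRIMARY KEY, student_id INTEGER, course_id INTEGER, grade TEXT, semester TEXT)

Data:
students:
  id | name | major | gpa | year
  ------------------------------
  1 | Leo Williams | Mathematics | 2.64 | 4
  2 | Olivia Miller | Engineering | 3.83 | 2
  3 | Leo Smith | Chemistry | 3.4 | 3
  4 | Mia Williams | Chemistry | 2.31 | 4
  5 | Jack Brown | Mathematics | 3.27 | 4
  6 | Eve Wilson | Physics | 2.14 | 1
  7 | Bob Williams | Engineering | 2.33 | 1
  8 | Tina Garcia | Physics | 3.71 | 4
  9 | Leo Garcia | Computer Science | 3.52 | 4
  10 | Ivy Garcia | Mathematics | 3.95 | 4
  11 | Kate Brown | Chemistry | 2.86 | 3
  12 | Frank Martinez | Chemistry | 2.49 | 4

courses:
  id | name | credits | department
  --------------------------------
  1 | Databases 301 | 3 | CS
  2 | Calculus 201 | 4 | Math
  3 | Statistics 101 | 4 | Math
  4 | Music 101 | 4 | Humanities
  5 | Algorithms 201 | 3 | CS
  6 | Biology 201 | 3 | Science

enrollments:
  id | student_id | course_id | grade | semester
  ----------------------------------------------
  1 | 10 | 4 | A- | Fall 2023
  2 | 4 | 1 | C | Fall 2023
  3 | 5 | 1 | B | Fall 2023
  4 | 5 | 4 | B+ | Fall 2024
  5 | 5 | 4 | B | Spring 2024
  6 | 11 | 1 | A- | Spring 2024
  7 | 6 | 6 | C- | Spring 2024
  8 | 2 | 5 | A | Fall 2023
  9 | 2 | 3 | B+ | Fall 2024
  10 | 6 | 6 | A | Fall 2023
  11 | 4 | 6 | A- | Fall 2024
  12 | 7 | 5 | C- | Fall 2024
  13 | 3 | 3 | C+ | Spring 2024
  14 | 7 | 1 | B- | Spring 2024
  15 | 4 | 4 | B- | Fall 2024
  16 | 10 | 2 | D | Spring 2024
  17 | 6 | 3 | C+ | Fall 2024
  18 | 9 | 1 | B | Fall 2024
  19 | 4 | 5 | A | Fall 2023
SELECT p.name, COUNT(DISTINCT c.student_id) AS distinct_student_count FROM enrollments c JOIN courses p ON c.course_id = p.id GROUP BY p.id, p.name

Execution result:
name | distinct_student_count
Databases 301 | 5
Calculus 201 | 1
Statistics 101 | 3
Music 101 | 3
Algorithms 201 | 3
Biology 201 | 2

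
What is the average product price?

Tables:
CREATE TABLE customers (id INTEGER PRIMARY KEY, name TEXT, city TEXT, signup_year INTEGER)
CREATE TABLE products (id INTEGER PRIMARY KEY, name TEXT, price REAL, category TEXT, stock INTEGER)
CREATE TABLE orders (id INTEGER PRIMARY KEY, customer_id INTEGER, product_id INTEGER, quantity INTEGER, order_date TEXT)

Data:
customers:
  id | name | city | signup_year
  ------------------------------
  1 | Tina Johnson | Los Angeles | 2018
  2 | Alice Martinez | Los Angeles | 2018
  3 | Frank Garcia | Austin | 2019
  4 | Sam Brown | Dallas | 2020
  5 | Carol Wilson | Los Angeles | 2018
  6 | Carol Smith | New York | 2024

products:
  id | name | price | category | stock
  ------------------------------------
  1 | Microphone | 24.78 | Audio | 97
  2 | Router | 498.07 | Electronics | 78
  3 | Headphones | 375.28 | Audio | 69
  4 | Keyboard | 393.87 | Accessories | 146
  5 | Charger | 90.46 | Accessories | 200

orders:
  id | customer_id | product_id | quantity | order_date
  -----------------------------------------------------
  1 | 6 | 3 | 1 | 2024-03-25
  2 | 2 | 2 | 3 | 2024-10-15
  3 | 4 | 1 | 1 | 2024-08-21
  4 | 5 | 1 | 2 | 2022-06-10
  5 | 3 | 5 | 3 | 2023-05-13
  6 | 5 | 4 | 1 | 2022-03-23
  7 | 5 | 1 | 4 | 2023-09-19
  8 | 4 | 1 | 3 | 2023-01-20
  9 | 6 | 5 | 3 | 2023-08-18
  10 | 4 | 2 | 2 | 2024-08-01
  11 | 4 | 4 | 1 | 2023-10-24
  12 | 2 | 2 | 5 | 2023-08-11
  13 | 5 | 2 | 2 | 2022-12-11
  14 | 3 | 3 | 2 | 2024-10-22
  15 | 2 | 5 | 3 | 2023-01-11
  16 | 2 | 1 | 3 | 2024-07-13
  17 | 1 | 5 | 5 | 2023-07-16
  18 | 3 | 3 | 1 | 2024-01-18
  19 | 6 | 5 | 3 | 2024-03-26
SELECT AVG(price) FROM products

Execution result:
276.49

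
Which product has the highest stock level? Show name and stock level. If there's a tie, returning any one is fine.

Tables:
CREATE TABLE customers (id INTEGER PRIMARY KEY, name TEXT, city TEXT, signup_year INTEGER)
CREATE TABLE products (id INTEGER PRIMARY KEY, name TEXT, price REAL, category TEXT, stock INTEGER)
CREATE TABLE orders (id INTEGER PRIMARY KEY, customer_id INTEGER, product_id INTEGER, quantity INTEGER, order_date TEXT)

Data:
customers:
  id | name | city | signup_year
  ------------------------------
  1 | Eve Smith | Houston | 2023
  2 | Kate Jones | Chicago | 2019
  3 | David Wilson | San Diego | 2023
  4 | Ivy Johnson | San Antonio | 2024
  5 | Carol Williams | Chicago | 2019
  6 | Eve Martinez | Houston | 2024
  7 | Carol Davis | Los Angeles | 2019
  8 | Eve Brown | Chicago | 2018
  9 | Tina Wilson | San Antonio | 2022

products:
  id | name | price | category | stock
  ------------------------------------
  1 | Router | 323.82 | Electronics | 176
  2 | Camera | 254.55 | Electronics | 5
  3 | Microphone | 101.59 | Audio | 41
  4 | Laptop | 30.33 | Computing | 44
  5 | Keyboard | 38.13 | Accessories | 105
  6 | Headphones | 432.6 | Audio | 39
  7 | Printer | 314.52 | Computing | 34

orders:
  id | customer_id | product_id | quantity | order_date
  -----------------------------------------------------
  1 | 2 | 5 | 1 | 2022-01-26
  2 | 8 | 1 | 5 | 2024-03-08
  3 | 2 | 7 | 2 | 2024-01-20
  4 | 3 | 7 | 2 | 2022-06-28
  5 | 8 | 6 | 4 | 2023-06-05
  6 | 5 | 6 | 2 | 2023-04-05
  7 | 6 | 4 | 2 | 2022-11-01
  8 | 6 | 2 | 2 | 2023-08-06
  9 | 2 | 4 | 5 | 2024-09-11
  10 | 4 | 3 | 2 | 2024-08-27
SELECT name, stock FROM products ORDER BY stock DESC LIMIT 1

Execution result:
name | stock
Router | 176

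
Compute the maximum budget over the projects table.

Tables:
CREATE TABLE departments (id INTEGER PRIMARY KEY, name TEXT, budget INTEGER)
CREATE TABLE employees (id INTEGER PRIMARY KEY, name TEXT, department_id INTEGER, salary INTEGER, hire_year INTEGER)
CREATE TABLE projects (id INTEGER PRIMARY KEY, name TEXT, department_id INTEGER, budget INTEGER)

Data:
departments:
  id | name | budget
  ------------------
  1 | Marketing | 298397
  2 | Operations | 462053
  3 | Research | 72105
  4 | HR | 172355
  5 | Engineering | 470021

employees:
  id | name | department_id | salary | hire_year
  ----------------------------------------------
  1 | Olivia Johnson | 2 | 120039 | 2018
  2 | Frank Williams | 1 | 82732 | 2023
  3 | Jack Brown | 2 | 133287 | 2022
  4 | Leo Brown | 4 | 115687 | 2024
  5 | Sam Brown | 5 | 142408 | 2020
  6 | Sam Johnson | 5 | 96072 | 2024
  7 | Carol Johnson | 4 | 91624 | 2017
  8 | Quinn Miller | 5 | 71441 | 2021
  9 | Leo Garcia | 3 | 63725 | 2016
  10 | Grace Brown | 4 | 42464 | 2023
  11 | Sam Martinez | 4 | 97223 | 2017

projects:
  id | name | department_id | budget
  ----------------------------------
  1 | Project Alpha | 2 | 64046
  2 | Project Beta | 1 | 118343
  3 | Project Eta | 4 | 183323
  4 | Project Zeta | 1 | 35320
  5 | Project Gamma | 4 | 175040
SELECT MAX(budget) FROM projects

Execution result:
183323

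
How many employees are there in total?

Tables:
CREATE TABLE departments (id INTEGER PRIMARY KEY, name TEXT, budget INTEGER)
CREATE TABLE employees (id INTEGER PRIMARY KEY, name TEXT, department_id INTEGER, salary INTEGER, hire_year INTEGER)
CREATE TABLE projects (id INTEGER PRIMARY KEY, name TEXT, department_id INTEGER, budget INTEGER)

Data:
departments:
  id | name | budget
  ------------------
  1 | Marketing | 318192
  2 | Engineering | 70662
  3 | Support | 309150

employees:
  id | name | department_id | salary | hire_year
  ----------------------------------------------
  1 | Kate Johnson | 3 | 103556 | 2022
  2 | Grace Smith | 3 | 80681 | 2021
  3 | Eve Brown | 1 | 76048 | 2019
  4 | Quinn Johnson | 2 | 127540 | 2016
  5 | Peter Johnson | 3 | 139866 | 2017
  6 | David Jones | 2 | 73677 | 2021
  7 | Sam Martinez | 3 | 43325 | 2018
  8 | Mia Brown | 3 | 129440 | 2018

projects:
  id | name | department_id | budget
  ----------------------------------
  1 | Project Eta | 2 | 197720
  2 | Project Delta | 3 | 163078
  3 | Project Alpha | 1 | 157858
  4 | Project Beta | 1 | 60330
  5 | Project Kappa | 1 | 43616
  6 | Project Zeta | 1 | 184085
SELECT COUNT(*) FROM employees

Execution result:
8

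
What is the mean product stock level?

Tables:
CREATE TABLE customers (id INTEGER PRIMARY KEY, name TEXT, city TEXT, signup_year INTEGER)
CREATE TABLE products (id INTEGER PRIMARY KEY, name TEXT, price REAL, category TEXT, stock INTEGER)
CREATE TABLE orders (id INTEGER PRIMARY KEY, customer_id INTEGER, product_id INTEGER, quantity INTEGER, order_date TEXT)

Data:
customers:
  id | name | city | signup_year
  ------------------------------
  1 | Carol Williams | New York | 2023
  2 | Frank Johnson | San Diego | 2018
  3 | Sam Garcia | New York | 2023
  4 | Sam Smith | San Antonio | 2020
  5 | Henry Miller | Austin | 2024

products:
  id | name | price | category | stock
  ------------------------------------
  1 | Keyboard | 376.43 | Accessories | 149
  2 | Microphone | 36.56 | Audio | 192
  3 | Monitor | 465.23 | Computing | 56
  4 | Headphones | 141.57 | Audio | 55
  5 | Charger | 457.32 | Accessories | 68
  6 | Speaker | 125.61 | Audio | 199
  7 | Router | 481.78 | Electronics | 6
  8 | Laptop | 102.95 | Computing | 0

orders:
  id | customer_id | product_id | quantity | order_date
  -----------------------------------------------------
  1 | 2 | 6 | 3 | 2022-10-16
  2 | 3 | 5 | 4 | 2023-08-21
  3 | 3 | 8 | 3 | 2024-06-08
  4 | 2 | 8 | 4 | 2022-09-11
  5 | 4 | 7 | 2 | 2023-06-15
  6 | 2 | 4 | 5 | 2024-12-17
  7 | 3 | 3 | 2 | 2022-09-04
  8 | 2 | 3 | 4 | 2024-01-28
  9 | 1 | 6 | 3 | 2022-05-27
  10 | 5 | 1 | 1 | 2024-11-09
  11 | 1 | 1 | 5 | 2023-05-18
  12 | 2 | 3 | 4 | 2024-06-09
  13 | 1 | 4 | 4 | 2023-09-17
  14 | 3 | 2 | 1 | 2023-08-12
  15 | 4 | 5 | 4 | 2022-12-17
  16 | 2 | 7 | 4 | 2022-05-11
SELECT AVG(stock) FROM products

Execution result:
90.63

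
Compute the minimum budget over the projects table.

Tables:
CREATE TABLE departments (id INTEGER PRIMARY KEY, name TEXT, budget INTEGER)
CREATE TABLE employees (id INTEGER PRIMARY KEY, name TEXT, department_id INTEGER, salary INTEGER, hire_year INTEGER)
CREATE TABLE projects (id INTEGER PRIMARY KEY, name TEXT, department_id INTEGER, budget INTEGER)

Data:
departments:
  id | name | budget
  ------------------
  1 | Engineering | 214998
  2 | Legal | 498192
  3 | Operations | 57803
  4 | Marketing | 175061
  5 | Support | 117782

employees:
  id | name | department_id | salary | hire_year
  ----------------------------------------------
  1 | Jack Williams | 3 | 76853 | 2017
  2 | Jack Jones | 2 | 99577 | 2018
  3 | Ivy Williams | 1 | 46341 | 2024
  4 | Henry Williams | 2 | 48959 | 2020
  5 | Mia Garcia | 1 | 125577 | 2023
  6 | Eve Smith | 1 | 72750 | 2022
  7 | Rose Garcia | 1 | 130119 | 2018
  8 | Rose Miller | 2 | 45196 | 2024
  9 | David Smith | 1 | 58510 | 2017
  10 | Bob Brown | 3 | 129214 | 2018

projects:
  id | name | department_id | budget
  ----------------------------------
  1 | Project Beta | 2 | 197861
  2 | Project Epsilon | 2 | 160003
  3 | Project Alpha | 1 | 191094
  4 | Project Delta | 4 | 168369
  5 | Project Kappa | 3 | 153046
SELECT MIN(budget) FROM projects

Execution result:
153046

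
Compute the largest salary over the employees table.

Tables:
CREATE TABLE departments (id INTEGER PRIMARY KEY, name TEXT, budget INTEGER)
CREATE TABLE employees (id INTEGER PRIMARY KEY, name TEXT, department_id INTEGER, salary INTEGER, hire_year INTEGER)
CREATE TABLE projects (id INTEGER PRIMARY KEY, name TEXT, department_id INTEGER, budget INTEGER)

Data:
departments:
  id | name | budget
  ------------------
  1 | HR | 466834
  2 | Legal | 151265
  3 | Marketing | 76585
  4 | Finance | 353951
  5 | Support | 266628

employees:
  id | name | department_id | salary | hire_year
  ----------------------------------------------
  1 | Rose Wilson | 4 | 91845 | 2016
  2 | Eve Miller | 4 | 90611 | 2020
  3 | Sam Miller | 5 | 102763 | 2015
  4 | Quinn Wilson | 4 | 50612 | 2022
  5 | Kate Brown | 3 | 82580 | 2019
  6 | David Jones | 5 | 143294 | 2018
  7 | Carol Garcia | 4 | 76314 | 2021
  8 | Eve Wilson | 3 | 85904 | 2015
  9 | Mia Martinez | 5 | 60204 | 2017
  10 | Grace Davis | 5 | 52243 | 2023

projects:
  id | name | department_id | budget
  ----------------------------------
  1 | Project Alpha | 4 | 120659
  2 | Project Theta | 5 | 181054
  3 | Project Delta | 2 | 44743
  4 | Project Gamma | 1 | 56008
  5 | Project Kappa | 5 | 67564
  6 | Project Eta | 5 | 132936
SELECT MAX(salary) FROM employees

Execution result:
143294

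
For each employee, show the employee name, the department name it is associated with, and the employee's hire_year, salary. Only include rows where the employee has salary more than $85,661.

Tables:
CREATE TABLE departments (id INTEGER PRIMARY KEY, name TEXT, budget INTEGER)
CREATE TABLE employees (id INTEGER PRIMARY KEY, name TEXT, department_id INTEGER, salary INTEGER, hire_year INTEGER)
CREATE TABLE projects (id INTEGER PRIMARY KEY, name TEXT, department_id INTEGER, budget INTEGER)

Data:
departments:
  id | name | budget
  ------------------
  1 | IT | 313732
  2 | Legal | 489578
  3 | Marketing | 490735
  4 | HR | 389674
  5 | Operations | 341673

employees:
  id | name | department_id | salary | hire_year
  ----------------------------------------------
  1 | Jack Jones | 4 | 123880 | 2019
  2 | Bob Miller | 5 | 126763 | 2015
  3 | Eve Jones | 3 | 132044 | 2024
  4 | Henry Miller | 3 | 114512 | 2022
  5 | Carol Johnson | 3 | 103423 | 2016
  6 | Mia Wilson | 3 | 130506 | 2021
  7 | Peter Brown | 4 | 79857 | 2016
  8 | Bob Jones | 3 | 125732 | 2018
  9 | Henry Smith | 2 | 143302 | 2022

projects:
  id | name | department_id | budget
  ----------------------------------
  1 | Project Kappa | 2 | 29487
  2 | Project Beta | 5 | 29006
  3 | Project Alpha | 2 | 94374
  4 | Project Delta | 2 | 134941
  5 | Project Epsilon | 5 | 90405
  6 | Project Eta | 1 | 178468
SELECT c.name, p.name AS department, c.hire_year, c.salary FROM employees c JOIN departments p ON c.department_id = p.id WHERE c.salary > 85661

Execution result:
name | department | hire_year | salary
Jack Jones | HR | 2019 | 123880
Bob Miller | Operations | 2015 | 126763
Eve Jones | Marketing | 2024 | 132044
Henry Miller | Marketing | 2022 | 114512
Carol Johnson | Marketing | 2016 | 103423
Mia Wilson | Marketing | 2021 | 130506
Bob Jones | Marketing | 2018 | 125732
Henry Smith | Legal | 2022 | 143302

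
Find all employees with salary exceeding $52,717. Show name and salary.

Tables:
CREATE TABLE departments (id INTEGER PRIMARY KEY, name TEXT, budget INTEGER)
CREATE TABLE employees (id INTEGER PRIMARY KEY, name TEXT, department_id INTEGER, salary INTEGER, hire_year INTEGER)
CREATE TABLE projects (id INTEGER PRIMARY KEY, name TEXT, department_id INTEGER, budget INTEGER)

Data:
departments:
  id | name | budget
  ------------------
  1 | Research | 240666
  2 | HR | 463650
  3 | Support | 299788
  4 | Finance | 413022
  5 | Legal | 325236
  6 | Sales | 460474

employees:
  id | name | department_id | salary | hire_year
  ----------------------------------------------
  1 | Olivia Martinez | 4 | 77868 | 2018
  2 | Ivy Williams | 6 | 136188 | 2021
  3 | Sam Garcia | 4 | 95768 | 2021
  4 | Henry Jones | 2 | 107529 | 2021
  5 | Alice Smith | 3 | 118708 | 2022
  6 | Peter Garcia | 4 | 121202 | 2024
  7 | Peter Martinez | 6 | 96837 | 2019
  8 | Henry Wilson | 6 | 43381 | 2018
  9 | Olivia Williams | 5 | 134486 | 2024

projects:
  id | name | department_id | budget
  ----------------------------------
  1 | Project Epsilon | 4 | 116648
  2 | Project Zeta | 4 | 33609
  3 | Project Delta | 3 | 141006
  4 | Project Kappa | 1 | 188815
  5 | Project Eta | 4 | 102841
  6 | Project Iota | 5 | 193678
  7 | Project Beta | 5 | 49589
SELECT name, salary FROM employees WHERE salary > 52717

Execution result:
name | salary
Olivia Martinez | 77868
Ivy Williams | 136188
Sam Garcia | 95768
Henry Jones | 107529
Alice Smith | 118708
Peter Garcia | 121202
Peter Martinez | 96837
Olivia Williams | 134486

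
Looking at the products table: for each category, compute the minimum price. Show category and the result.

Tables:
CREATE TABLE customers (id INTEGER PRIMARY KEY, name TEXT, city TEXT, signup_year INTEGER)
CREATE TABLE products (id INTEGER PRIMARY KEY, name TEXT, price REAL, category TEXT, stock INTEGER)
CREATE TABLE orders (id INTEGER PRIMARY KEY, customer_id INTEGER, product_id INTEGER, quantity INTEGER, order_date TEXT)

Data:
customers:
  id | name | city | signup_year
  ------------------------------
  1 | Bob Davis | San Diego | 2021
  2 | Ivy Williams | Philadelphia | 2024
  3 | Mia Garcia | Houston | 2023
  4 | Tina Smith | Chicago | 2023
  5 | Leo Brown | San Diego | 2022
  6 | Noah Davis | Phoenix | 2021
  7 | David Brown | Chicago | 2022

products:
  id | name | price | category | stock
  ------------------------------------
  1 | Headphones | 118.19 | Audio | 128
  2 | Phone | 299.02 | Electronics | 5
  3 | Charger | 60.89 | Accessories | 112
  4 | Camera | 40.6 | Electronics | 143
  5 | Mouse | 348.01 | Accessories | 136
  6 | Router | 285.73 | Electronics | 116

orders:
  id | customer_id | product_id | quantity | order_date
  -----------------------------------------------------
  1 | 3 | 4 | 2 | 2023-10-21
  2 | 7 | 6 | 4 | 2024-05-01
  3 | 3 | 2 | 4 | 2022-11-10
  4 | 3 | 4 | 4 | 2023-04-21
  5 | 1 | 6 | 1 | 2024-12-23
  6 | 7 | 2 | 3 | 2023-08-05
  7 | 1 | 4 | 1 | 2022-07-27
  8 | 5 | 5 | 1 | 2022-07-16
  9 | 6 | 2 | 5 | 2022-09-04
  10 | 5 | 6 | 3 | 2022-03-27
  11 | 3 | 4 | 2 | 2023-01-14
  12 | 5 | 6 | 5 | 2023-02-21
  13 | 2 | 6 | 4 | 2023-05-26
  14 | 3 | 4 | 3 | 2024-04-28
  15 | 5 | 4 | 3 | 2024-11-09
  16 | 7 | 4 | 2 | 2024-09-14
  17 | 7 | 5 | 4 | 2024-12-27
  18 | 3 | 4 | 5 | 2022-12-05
SELECT category, MIN(price) AS min_price FROM products GROUP BY category

Execution result:
category | min_price
Accessories | 60.89
Audio | 118.19
Electronics | 40.60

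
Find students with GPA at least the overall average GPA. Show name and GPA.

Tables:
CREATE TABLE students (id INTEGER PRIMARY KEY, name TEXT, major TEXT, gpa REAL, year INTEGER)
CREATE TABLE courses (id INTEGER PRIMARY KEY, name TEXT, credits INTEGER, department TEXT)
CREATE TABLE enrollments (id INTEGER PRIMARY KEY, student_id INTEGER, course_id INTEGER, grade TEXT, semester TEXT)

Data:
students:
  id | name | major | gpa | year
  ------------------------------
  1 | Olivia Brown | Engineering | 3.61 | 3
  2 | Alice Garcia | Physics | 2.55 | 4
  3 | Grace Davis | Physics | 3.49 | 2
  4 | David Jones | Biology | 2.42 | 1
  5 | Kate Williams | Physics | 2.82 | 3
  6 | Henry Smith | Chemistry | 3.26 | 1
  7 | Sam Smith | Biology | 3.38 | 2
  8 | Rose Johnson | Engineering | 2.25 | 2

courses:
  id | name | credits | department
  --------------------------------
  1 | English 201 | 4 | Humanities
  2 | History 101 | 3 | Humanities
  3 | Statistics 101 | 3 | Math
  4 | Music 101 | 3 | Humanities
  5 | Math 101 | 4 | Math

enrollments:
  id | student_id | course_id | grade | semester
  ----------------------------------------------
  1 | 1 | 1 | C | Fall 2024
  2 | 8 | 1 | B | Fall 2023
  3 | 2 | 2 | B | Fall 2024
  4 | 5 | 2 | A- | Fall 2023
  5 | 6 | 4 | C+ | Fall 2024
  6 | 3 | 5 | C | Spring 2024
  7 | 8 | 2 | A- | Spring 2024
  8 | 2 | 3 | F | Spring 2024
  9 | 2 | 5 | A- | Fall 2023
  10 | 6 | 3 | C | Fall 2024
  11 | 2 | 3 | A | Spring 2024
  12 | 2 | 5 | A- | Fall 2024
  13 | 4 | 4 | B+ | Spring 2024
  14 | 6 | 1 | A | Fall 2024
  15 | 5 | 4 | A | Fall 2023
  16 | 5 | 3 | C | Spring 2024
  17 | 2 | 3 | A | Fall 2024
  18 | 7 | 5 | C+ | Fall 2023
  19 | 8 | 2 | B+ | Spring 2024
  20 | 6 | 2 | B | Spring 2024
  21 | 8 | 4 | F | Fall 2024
SELECT name, gpa FROM students WHERE gpa >= (SELECT AVG(gpa) FROM students)

Execution result:
name | gpa
Olivia Brown | 3.61
Grace Davis | 3.49
Henry Smith | 3.26
Sam Smith | 3.38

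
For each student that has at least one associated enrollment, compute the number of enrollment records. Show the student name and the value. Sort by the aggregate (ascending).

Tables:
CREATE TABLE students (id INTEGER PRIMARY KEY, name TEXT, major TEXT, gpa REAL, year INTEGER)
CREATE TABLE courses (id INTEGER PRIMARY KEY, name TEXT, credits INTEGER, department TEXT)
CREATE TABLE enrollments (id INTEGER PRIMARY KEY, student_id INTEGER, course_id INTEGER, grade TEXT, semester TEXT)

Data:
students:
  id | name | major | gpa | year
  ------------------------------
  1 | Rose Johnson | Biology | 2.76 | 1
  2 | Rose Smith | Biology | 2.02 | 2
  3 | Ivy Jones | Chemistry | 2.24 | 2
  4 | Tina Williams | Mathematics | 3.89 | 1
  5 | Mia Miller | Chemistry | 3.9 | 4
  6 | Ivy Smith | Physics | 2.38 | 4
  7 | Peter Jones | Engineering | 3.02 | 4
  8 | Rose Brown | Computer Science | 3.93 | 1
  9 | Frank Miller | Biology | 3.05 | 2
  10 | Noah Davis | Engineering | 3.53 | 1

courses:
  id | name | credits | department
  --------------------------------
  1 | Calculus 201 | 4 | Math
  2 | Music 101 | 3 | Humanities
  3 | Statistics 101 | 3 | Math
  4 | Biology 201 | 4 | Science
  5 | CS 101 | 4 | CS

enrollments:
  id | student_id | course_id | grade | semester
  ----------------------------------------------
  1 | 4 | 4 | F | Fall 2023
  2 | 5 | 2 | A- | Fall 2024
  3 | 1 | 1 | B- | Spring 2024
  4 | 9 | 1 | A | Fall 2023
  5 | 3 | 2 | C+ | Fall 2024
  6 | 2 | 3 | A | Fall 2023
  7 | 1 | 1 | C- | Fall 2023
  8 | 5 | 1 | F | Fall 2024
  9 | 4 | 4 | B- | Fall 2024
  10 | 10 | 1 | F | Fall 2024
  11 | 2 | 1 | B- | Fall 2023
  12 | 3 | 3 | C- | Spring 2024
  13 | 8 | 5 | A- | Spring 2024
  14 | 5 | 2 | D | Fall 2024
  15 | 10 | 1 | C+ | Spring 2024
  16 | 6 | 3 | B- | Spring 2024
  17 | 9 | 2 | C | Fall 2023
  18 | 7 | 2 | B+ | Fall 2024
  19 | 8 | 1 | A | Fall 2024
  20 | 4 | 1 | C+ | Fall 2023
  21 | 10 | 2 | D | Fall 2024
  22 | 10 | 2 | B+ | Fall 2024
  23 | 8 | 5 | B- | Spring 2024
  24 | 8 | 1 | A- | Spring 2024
SELECT p.name, COUNT(*) AS n FROM enrollments c JOIN students p ON c.student_id = p.id GROUP BY p.id, p.name ORDER BY n ASC

Execution result:
name | n
Ivy Smith | 1
Peter Jones | 1
Rose Johnson | 2
Rose Smith | 2
Ivy Jones | 2
Frank Miller | 2
Tina Williams | 3
Mia Miller | 3
Rose Brown | 4
Noah Davis | 4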